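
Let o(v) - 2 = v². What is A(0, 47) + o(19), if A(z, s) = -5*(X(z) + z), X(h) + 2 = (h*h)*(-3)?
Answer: 373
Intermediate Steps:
X(h) = -2 - 3*h² (X(h) = -2 + (h*h)*(-3) = -2 + h²*(-3) = -2 - 3*h²)
A(z, s) = 10 - 5*z + 15*z² (A(z, s) = -5*((-2 - 3*z²) + z) = -5*(-2 + z - 3*z²) = 10 - 5*z + 15*z²)
o(v) = 2 + v²
A(0, 47) + o(19) = (10 - 5*0 + 15*0²) + (2 + 19²) = (10 + 0 + 15*0) + (2 + 361) = (10 + 0 + 0) + 363 = 10 + 363 = 373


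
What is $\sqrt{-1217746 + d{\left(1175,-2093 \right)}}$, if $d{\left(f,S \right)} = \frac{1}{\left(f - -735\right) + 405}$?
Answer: $\frac{i \sqrt{6526174804535}}{2315} \approx 1103.5 i$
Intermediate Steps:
$d{\left(f,S \right)} = \frac{1}{1140 + f}$ ($d{\left(f,S \right)} = \frac{1}{\left(f + 735\right) + 405} = \frac{1}{\left(735 + f\right) + 405} = \frac{1}{1140 + f}$)
$\sqrt{-1217746 + d{\left(1175,-2093 \right)}} = \sqrt{-1217746 + \frac{1}{1140 + 1175}} = \sqrt{-1217746 + \frac{1}{2315}} = \sqrt{- \frac{2819081989}{2315}} = \frac{i \sqrt{6526174804535}}{2315}$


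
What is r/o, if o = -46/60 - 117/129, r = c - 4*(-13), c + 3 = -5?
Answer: -56760/2159 ≈ -26.290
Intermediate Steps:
c = -8 (c = -3 - 5 = -8)
r = 44 (r = -8 - 4*(-13) = -8 + 52 = 44)
o = -2159/1290 (o = -46*1/60 - 117*1/129 = -23/30 - 39/43 = -2159/1290 ≈ -1.6736)
r/o = 44/(-2159/1290) = 44*(-1290/2159) = -56760/2159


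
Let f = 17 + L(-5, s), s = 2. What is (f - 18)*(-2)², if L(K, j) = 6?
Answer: 20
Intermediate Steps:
f = 23 (f = 17 + 6 = 23)
(f - 18)*(-2)² = (23 - 18)*(-2)² = 5*4 = 20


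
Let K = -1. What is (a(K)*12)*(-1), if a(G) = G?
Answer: 12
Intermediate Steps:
(a(K)*12)*(-1) = -1*12*(-1) = -12*(-1) = 12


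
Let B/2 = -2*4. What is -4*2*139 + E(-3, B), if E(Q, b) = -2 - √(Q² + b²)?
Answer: -1114 - √265 ≈ -1130.3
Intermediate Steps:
B = -16 (B = 2*(-2*4) = 2*(-8) = -16)
-4*2*139 + E(-3, B) = -4*2*139 + (-2 - √((-3)² + (-16)²)) = -8*139 + (-2 - √(9 + 256)) = -1112 + (-2 - √265) = -1114 - √265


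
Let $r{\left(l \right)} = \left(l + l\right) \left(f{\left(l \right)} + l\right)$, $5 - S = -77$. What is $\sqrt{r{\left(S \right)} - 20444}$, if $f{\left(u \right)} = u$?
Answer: $2 \sqrt{1613} \approx 80.324$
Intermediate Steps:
$S = 82$ ($S = 5 - -77 = 5 + 77 = 82$)
$r{\left(l \right)} = 4 l^{2}$ ($r{\left(l \right)} = \left(l + l\right) \left(l + l\right) = 2 l 2 l = 4 l^{2}$)
$\sqrt{r{\left(S \right)} - 20444} = \sqrt{4 \cdot 82^{2} - 20444} = \sqrt{4 \cdot 6724 - 20444} = \sqrt{26896 - 20444} = \sqrt{6452} = 2 \sqrt{1613}$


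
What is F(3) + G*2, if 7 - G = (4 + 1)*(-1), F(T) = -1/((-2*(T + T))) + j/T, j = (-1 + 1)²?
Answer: 289/12 ≈ 24.083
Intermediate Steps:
j = 0 (j = 0² = 0)
F(T) = 1/(4*T) (F(T) = -1/((-2*(T + T))) + 0/T = -1/((-4*T)) + 0 = -(-1)/(4*T) + 0 = 1/(4*T) + 0 = 1/(4*T))
G = 12 (G = 7 - (4 + 1)*(-1) = 7 - 5*(-1) = 7 - 1*(-5) = 7 + 5 = 12)
F(3) + G*2 = (¼)/3 + 12*2 = (¼)*(⅓) + 24 = 1/12 + 24 = 289/12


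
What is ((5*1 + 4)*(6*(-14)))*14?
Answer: -10584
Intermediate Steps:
((5*1 + 4)*(6*(-14)))*14 = ((5 + 4)*(-84))*14 = (9*(-84))*14 = -756*14 = -10584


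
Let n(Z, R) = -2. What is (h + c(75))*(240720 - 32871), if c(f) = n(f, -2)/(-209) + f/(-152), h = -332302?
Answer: -115482931551297/1672 ≈ -6.9069e+10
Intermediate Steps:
c(f) = 2/209 - f/152 (c(f) = -2/(-209) + f/(-152) = -2*(-1/209) + f*(-1/152) = 2/209 - f/152)
(h + c(75))*(240720 - 32871) = (-332302 + (2/209 - 1/152*75))*(240720 - 32871) = (-332302 + (2/209 - 75/152))*207849 = (-332302 - 809/1672)*207849 = -555609753/1672*207849 = -115482931551297/1672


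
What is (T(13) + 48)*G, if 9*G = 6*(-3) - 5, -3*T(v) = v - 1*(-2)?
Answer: -989/9 ≈ -109.89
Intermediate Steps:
T(v) = -⅔ - v/3 (T(v) = -(v - 1*(-2))/3 = -(v + 2)/3 = -(2 + v)/3 = -⅔ - v/3)
G = -23/9 (G = (6*(-3) - 5)/9 = (-18 - 5)/9 = (⅑)*(-23) = -23/9 ≈ -2.5556)
(T(13) + 48)*G = ((-⅔ - ⅓*13) + 48)*(-23/9) = ((-⅔ - 13/3) + 48)*(-23/9) = (-5 + 48)*(-23/9) = 43*(-23/9) = -989/9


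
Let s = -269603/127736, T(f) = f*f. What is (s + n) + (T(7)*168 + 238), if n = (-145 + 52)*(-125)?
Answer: 2566585317/127736 ≈ 20093.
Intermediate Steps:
n = 11625 (n = -93*(-125) = 11625)
T(f) = f²
s = -269603/127736 (s = -269603*1/127736 = -269603/127736 ≈ -2.1106)
(s + n) + (T(7)*168 + 238) = (-269603/127736 + 11625) + (7²*168 + 238) = 1484661397/127736 + (49*168 + 238) = 1484661397/127736 + (8232 + 238) = 1484661397/127736 + 8470 = 2566585317/127736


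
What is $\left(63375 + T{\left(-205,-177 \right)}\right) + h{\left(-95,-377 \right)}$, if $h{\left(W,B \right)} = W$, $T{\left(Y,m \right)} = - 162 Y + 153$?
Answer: $96643$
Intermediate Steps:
$T{\left(Y,m \right)} = 153 - 162 Y$
$\left(63375 + T{\left(-205,-177 \right)}\right) + h{\left(-95,-377 \right)} = \left(63375 + \left(153 - -33210\right)\right) - 95 = \left(63375 + \left(153 + 33210\right)\right) - 95 = \left(63375 + 33363\right) - 95 = 96738 - 95 = 96643$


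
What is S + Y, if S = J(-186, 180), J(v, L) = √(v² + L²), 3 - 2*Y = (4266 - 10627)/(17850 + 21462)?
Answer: 124297/78624 + 6*√1861 ≈ 260.42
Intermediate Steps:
Y = 124297/78624 (Y = 3/2 - (4266 - 10627)/(2*(17850 + 21462)) = 3/2 - (-6361)/(2*39312) = 3/2 - ½*(-6361/39312) = 3/2 + 6361/78624 = 124297/78624 ≈ 1.5809)
J(v, L) = √(L² + v²)
S = 6*√1861 (S = √(180² + (-186)²) = √(32400 + 34596) = √66996 = 6*√1861 ≈ 258.84)
S + Y = 6*√1861 + 124297/78624 = 124297/78624 + 6*√1861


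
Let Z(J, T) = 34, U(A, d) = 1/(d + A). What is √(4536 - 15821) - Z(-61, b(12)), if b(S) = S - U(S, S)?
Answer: -34 + I*√11285 ≈ -34.0 + 106.23*I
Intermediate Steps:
U(A, d) = 1/(A + d)
b(S) = S - 1/(2*S) (b(S) = S - 1/(S + S) = S - 1/(2*S))
√(4536 - 15821) - Z(-61, b(12)) = √(4536 - 15821) - 1*34 = √(-11285) - 34 = I*√11285 - 34 = -34 + I*√11285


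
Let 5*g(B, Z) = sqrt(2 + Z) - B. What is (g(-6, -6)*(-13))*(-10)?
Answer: 156 + 52*I ≈ 156.0 + 52.0*I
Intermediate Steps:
g(B, Z) = -B/5 + sqrt(2 + Z)/5 (g(B, Z) = (sqrt(2 + Z) - B)/5 = -B/5 + sqrt(2 + Z)/5)
(g(-6, -6)*(-13))*(-10) = ((-1/5*(-6) + sqrt(2 - 6)/5)*(-13))*(-10) = ((6/5 + sqrt(-4)/5)*(-13))*(-10) = ((6/5 + (2*I)/5)*(-13))*(-10) = ((6/5 + 2*I/5)*(-13))*(-10) = (-78/5 - 26*I/5)*(-10) = 156 + 52*I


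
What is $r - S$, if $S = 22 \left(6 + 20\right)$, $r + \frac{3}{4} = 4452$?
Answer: $\frac{15517}{4} \approx 3879.3$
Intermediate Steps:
$r = \frac{17805}{4}$ ($r = - \frac{3}{4} + 4452 = \frac{17805}{4} \approx 4451.3$)
$S = 572$ ($S = 22 \cdot 26 = 572$)
$r - S = \frac{17805}{4} - 572 = \frac{15517}{4}$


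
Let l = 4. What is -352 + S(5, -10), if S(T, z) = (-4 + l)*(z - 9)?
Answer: -352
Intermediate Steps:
S(T, z) = 0 (S(T, z) = (-4 + 4)*(z - 9) = 0*(-9 + z) = 0)
-352 + S(5, -10) = -352 + 0 = -352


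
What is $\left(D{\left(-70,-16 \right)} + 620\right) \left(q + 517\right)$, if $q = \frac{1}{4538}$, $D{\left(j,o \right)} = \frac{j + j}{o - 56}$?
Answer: $\frac{2918346185}{9076} \approx 3.2155 \cdot 10^{5}$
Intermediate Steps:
$D{\left(j,o \right)} = \frac{2 j}{-56 + o}$
$q = \frac{1}{4538} \approx 0.00022036$
$\left(D{\left(-70,-16 \right)} + 620\right) \left(q + 517\right) = \left(2 \left(-70\right) \frac{1}{-56 - 16} + 620\right) \left(\frac{1}{4538} + 517\right) = \left(2 \left(-70\right) \frac{1}{-72} + 620\right) \frac{2346147}{4538} = \left(2 \left(-70\right) \left(- \frac{1}{72}\right) + 620\right) \frac{2346147}{4538} = \left(\frac{35}{18} + 620\right) \frac{2346147}{4538} = \frac{11195}{18} \cdot \frac{2346147}{4538} = \frac{2918346185}{9076}$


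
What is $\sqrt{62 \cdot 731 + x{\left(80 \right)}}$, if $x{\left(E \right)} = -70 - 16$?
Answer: $2 \sqrt{11309} \approx 212.69$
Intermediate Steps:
$x{\left(E \right)} = -86$
$\sqrt{62 \cdot 731 + x{\left(80 \right)}} = \sqrt{62 \cdot 731 - 86} = \sqrt{45322 - 86} = \sqrt{45236} = 2 \sqrt{11309}$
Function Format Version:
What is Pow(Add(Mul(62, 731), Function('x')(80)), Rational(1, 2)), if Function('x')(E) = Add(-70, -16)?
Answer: Mul(2, Pow(11309, Rational(1, 2))) ≈ 212.69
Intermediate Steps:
Function('x')(E) = -86
Pow(Add(Mul(62, 731), Function('x')(80)), Rational(1, 2)) = Pow(Add(Mul(62, 731), -86), Rational(1, 2)) = Pow(Add(45322, -86), Rational(1, 2)) = Pow(45236, Rational(1, 2)) = Mul(2, Pow(11309, Rational(1, 2)))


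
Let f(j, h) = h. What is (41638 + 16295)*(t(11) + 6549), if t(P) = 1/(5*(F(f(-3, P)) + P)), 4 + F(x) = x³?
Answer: 846069193221/2230 ≈ 3.7940e+8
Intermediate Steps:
F(x) = -4 + x³
t(P) = 1/(-20 + 5*P + 5*P³) (t(P) = 1/(5*((-4 + P³) + P)) = 1/(5*(-4 + P + P³)) = 1/(-20 + 5*P + 5*P³))
(41638 + 16295)*(t(11) + 6549) = (41638 + 16295)*(1/(5*(-4 + 11 + 11³)) + 6549) = 57933*(1/(5*(-4 + 11 + 1331)) + 6549) = 57933*((⅕)/1338 + 6549) = 57933*((⅕)*(1/1338) + 6549) = 57933*(1/6690 + 6549) = 57933*(43812811/6690) = 846069193221/2230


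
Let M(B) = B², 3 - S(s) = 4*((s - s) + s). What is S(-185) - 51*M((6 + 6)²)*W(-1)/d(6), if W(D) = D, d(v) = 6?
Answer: 176999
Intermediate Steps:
S(s) = 3 - 4*s (S(s) = 3 - 4*((s - s) + s) = 3 - 4*(0 + s) = 3 - 4*s)
S(-185) - 51*M((6 + 6)²)*W(-1)/d(6) = (3 - 4*(-185)) - 51*((6 + 6)²)²*(-1/6) = (3 + 740) - 51*(12²)²*(-1*⅙) = 743 - 51*144²*(-1)/6 = 743 - 51*20736*(-1)/6 = 743 - 1057536*(-1)/6 = 743 - 1*(-176256) = 743 + 176256 = 176999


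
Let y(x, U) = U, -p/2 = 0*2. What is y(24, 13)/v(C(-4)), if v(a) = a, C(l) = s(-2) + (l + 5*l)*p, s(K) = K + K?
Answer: -13/4 ≈ -3.2500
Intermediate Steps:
s(K) = 2*K
p = 0 (p = -0*2 = -2*0 = 0)
C(l) = -4 (C(l) = 2*(-2) + (l + 5*l)*0 = -4 + (6*l)*0 = -4 + 0 = -4)
y(24, 13)/v(C(-4)) = 13/(-4) = 13*(-¼) = -13/4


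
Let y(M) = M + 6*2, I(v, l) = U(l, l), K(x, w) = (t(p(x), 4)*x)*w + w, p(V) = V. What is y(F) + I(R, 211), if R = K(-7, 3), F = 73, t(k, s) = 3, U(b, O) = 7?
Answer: 92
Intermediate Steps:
K(x, w) = w + 3*w*x (K(x, w) = (3*x)*w + w = 3*w*x + w = w + 3*w*x)
R = -60 (R = 3*(1 + 3*(-7)) = 3*(1 - 21) = 3*(-20) = -60)
I(v, l) = 7
y(M) = 12 + M (y(M) = M + 12 = 12 + M)
y(F) + I(R, 211) = (12 + 73) + 7 = 85 + 7 = 92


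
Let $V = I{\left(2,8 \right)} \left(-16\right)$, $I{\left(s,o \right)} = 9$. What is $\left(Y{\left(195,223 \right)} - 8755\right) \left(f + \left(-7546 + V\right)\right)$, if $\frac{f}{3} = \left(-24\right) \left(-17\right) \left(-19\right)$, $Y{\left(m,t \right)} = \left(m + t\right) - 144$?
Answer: $262453026$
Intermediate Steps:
$Y{\left(m,t \right)} = -144 + m + t$
$f = -23256$ ($f = 3 \left(-24\right) \left(-17\right) \left(-19\right) = 3 \cdot 408 \left(-19\right) = 3 \left(-7752\right) = -23256$)
$V = -144$ ($V = 9 \left(-16\right) = -144$)
$\left(Y{\left(195,223 \right)} - 8755\right) \left(f + \left(-7546 + V\right)\right) = \left(\left(-144 + 195 + 223\right) - 8755\right) \left(-23256 - 7690\right) = \left(274 - 8755\right) \left(-23256 - 7690\right) = \left(-8481\right) \left(-30946\right) = 262453026$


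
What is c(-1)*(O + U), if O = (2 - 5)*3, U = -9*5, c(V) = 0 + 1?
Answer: -54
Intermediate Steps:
c(V) = 1
U = -45
O = -9 (O = -3*3 = -9)
c(-1)*(O + U) = 1*(-9 - 45) = 1*(-54) = -54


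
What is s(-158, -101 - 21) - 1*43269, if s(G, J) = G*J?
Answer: -23993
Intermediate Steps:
s(-158, -101 - 21) - 1*43269 = -158*(-101 - 21) - 1*43269 = -158*(-122) - 43269 = 19276 - 43269 = -23993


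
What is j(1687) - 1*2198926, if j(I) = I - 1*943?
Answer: -2198182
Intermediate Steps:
j(I) = -943 + I (j(I) = I - 943 = -943 + I)
j(1687) - 1*2198926 = (-943 + 1687) - 1*2198926 = 744 - 2198926 = -2198182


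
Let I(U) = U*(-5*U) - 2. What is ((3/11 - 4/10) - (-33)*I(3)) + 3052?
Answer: 82548/55 ≈ 1500.9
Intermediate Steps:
I(U) = -2 - 5*U**2 (I(U) = -5*U**2 - 2 = -2 - 5*U**2)
((3/11 - 4/10) - (-33)*I(3)) + 3052 = ((3/11 - 4/10) - (-33)*(-2 - 5*3**2)) + 3052 = ((3*(1/11) - 4*1/10) - (-33)*(-2 - 5*9)) + 3052 = ((3/11 - 2/5) - (-33)*(-2 - 45)) + 3052 = (-7/55 - (-33)*(-47)) + 3052 = (-7/55 - 33*47) + 3052 = (-7/55 - 1551) + 3052 = -85312/55 + 3052 = 82548/55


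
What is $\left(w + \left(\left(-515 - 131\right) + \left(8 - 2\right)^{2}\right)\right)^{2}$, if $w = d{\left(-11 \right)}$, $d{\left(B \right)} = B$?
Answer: $385641$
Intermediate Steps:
$w = -11$
$\left(w + \left(\left(-515 - 131\right) + \left(8 - 2\right)^{2}\right)\right)^{2} = \left(-11 + \left(\left(-515 - 131\right) + \left(8 - 2\right)^{2}\right)\right)^{2} = \left(-11 - \left(646 - 6^{2}\right)\right)^{2} = \left(-11 + \left(-646 + 36\right)\right)^{2} = \left(-11 - 610\right)^{2} = \left(-621\right)^{2} = 385641$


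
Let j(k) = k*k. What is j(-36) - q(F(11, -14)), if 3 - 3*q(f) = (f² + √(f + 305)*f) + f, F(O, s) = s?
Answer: 4067/3 - 14*√291/3 ≈ 1276.1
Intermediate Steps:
j(k) = k²
q(f) = 1 - f/3 - f²/3 - f*√(305 + f)/3 (q(f) = 1 - ((f² + √(f + 305)*f) + f)/3 = 1 - ((f² + √(305 + f)*f) + f)/3 = 1 - ((f² + f*√(305 + f)) + f)/3 = 1 - (f + f² + f*√(305 + f))/3 = 1 + (-f/3 - f²/3 - f*√(305 + f)/3) = 1 - f/3 - f²/3 - f*√(305 + f)/3)
j(-36) - q(F(11, -14)) = (-36)² - (1 - ⅓*(-14) - ⅓*(-14)² - ⅓*(-14)*√(305 - 14)) = 1296 - (1 + 14/3 - ⅓*196 - ⅓*(-14)*√291) = 1296 - (1 + 14/3 - 196/3 + 14*√291/3) = 1296 - (-179/3 + 14*√291/3) = 1296 + (179/3 - 14*√291/3) = 4067/3 - 14*√291/3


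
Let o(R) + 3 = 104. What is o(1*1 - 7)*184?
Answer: 18584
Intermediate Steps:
o(R) = 101 (o(R) = -3 + 104 = 101)
o(1*1 - 7)*184 = 101*184 = 18584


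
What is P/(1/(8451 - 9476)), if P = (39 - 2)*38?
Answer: -1441150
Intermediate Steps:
P = 1406 (P = 37*38 = 1406)
P/(1/(8451 - 9476)) = 1406/(1/(8451 - 9476)) = 1406/(1/(-1025)) = 1406/(-1/1025) = 1406*(-1025) = -1441150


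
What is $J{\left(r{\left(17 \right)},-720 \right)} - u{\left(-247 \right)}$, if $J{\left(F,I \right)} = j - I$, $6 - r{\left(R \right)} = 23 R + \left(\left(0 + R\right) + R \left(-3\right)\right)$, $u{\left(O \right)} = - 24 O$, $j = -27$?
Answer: $-5235$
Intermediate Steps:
$r{\left(R \right)} = 6 - 21 R$ ($r{\left(R \right)} = 6 - \left(23 R + \left(\left(0 + R\right) + R \left(-3\right)\right)\right) = 6 - \left(23 R + \left(R - 3 R\right)\right) = 6 - \left(23 R - 2 R\right) = 6 - 21 R$)
$J{\left(F,I \right)} = -27 - I$
$J{\left(r{\left(17 \right)},-720 \right)} - u{\left(-247 \right)} = \left(-27 - -720\right) - \left(-24\right) \left(-247\right) = \left(-27 + 720\right) - 5928 = 693 - 5928 = -5235$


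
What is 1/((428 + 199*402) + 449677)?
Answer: 1/530103 ≈ 1.8864e-6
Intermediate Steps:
1/((428 + 199*402) + 449677) = 1/((428 + 79998) + 449677) = 1/(80426 + 449677) = 1/530103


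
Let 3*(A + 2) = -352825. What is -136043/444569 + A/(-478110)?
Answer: -38272831351/637658653770 ≈ -0.060021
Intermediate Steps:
A = -352831/3 (A = -2 + (⅓)*(-352825) = -2 - 352825/3 = -352831/3 ≈ -1.1761e+5)
-136043/444569 + A/(-478110) = -136043/444569 - 352831/3/(-478110) = -136043*1/444569 - 352831/3*(-1/478110) = -136043/444569 + 352831/1434330 = -38272831351/637658653770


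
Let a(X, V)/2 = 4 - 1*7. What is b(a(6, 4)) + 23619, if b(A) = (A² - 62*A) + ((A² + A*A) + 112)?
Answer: 24211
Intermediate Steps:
a(X, V) = -6 (a(X, V) = 2*(4 - 1*7) = 2*(4 - 7) = 2*(-3) = -6)
b(A) = 112 - 62*A + 3*A² (b(A) = (A² - 62*A) + ((A² + A²) + 112) = (A² - 62*A) + (2*A² + 112) = (A² - 62*A) + (112 + 2*A²) = 112 - 62*A + 3*A²)
b(a(6, 4)) + 23619 = (112 - 62*(-6) + 3*(-6)²) + 23619 = (112 + 372 + 3*36) + 23619 = (112 + 372 + 108) + 23619 = 592 + 23619 = 24211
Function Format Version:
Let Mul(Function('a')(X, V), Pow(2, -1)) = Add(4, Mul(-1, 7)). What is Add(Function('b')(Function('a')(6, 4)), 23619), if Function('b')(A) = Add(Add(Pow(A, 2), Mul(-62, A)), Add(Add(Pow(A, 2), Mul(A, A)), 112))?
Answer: 24211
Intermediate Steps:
Function('a')(X, V) = -6 (Function('a')(X, V) = Mul(2, Add(4, Mul(-1, 7))) = Mul(2, Add(4, -7)) = Mul(2, -3) = -6)
Function('b')(A) = Add(112, Mul(-62, A), Mul(3, Pow(A, 2))) (Function('b')(A) = Add(Add(Pow(A, 2), Mul(-62, A)), Add(Add(Pow(A, 2), Pow(A, 2)), 112)) = Add(Add(Pow(A, 2), Mul(-62, A)), Add(Mul(2, Pow(A, 2)), 112)) = Add(Add(Pow(A, 2), Mul(-62, A)), Add(112, Mul(2, Pow(A, 2)))) = Add(112, Mul(-62, A), Mul(3, Pow(A, 2))))
Add(Function('b')(Function('a')(6, 4)), 23619) = Add(Add(112, Mul(-62, -6), Mul(3, Pow(-6, 2))), 23619) = Add(Add(112, 372, Mul(3, 36)), 23619) = Add(Add(112, 372, 108), 23619) = Add(592, 23619) = 24211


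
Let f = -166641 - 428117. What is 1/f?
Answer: -1/594758 ≈ -1.6814e-6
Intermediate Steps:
f = -594758
1/f = 1/(-594758) = -1/594758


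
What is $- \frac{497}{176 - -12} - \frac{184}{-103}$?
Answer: $- \frac{16599}{19364} \approx -0.85721$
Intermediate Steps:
$- \frac{497}{176 - -12} - \frac{184}{-103} = - \frac{497}{176 + 12} - - \frac{184}{103} = - \frac{497}{188} + \frac{184}{103} = - \frac{16599}{19364}$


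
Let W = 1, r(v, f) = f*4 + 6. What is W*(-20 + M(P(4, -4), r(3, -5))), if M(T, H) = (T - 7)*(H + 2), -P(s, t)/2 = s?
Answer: 160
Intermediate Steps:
P(s, t) = -2*s
r(v, f) = 6 + 4*f (r(v, f) = 4*f + 6 = 6 + 4*f)
M(T, H) = (-7 + T)*(2 + H)
W*(-20 + M(P(4, -4), r(3, -5))) = 1*(-20 + (-14 - 7*(6 + 4*(-5)) + 2*(-2*4) + (6 + 4*(-5))*(-2*4))) = 1*(-20 + (-14 - 7*(6 - 20) + 2*(-8) + (6 - 20)*(-8))) = 1*(-20 + (-14 - 7*(-14) - 16 - 14*(-8))) = 1*(-20 + (-14 + 98 - 16 + 112)) = 1*(-20 + 180) = 1*160 = 160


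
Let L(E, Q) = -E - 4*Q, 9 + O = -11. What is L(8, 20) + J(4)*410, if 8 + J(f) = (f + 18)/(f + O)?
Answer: -15727/4 ≈ -3931.8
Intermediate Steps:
O = -20 (O = -9 - 11 = -20)
J(f) = -8 + (18 + f)/(-20 + f) (J(f) = -8 + (f + 18)/(f - 20) = -8 + (18 + f)/(-20 + f))
L(8, 20) + J(4)*410 = (-1*8 - 4*20) + ((178 - 7*4)/(-20 + 4))*410 = (-8 - 80) + ((178 - 28)/(-16))*410 = -88 - 1/16*150*410 = -88 - 75/8*410 = -88 - 15375/4 = -15727/4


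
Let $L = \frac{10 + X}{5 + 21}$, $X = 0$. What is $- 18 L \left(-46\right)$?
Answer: $\frac{4140}{13} \approx 318.46$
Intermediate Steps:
$L = \frac{5}{13}$ ($L = \frac{10 + 0}{5 + 21} = \frac{10}{26} = 10 \cdot \frac{1}{26} = \frac{5}{13} \approx 0.38462$)
$- 18 L \left(-46\right) = \left(-18\right) \frac{5}{13} \left(-46\right) = \left(- \frac{90}{13}\right) \left(-46\right) = \frac{4140}{13}$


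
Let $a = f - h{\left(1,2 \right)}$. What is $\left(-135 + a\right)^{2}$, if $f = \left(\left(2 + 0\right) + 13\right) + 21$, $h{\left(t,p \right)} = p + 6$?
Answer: $11449$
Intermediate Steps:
$h{\left(t,p \right)} = 6 + p$
$f = 36$ ($f = \left(2 + 13\right) + 21 = 15 + 21 = 36$)
$a = 28$ ($a = 36 - \left(6 + 2\right) = 36 - 8 = 28$)
$\left(-135 + a\right)^{2} = \left(-135 + 28\right)^{2} = \left(-107\right)^{2} = 11449$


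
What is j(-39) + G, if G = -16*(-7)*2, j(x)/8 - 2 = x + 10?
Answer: 8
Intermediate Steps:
j(x) = 96 + 8*x (j(x) = 16 + 8*(x + 10) = 16 + 8*(10 + x) = 16 + (80 + 8*x) = 96 + 8*x)
G = 224 (G = 112*2 = 224)
j(-39) + G = (96 + 8*(-39)) + 224 = (96 - 312) + 224 = -216 + 224 = 8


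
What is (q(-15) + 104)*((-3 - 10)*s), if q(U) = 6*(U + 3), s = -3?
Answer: 1248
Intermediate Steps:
q(U) = 18 + 6*U (q(U) = 6*(3 + U) = 18 + 6*U)
(q(-15) + 104)*((-3 - 10)*s) = ((18 + 6*(-15)) + 104)*((-3 - 10)*(-3)) = ((18 - 90) + 104)*(-13*(-3)) = (-72 + 104)*39 = 32*39 = 1248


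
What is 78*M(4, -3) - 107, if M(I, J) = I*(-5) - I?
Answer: -1979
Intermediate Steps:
M(I, J) = -6*I (M(I, J) = -5*I - I = -6*I)
78*M(4, -3) - 107 = 78*(-6*4) - 107 = 78*(-24) - 107 = -1872 - 107 = -1979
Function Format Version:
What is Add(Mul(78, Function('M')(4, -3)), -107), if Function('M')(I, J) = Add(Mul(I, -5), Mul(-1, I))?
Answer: -1979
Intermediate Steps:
Function('M')(I, J) = Mul(-6, I) (Function('M')(I, J) = Add(Mul(-5, I), Mul(-1, I)) = Mul(-6, I))
Add(Mul(78, Function('M')(4, -3)), -107) = Add(Mul(78, Mul(-6, 4)), -107) = Add(Mul(78, -24), -107) = Add(-1872, -107) = -1979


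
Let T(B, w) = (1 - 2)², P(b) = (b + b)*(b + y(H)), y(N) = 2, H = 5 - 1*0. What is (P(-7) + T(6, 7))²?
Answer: 5041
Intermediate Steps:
H = 5 (H = 5 + 0 = 5)
P(b) = 2*b*(2 + b) (P(b) = (b + b)*(b + 2) = (2*b)*(2 + b) = 2*b*(2 + b))
T(B, w) = 1 (T(B, w) = (-1)² = 1)
(P(-7) + T(6, 7))² = (2*(-7)*(2 - 7) + 1)² = (2*(-7)*(-5) + 1)² = (70 + 1)² = 71² = 5041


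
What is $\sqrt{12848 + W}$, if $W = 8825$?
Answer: $\sqrt{21673} \approx 147.22$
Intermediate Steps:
$\sqrt{12848 + W} = \sqrt{12848 + 8825} = \sqrt{21673}$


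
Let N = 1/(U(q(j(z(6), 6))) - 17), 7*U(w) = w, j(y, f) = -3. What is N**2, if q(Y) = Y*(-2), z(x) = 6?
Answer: 49/12769 ≈ 0.0038374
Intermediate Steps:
q(Y) = -2*Y
U(w) = w/7
N = -7/113 (N = 1/((-2*(-3))/7 - 17) = 1/((1/7)*6 - 17) = 1/(6/7 - 17) = 1/(-113/7) = -7/113 ≈ -0.061947)
N**2 = (-7/113)**2 = 49/12769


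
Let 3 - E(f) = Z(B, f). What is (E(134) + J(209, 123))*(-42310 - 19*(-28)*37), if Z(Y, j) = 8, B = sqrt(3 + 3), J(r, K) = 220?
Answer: -4864590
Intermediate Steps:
B = sqrt(6) ≈ 2.4495
E(f) = -5 (E(f) = 3 - 1*8 = 3 - 8 = -5)
(E(134) + J(209, 123))*(-42310 - 19*(-28)*37) = (-5 + 220)*(-42310 - 19*(-28)*37) = 215*(-42310 + 532*37) = 215*(-42310 + 19684) = 215*(-22626) = -4864590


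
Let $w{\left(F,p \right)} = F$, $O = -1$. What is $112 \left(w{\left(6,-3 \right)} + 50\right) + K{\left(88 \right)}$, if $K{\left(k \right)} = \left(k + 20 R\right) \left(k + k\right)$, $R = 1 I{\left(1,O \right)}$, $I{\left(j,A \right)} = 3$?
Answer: $32320$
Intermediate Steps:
$R = 3$ ($R = 1 \cdot 3 = 3$)
$K{\left(k \right)} = 2 k \left(60 + k\right)$ ($K{\left(k \right)} = \left(k + 20 \cdot 3\right) \left(k + k\right) = \left(k + 60\right) 2 k = \left(60 + k\right) 2 k = 2 k \left(60 + k\right)$)
$112 \left(w{\left(6,-3 \right)} + 50\right) + K{\left(88 \right)} = 112 \left(6 + 50\right) + 2 \cdot 88 \left(60 + 88\right) = 112 \cdot 56 + 2 \cdot 88 \cdot 148 = 6272 + 26048 = 32320$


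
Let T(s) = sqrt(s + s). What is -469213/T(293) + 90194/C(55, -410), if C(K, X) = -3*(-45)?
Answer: 90194/135 - 469213*sqrt(586)/586 ≈ -18715.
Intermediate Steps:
T(s) = sqrt(2)*sqrt(s) (T(s) = sqrt(2*s) = sqrt(2)*sqrt(s))
C(K, X) = 135
-469213/T(293) + 90194/C(55, -410) = -469213*sqrt(586)/586 + 90194/135 = 90194/135 - 469213*sqrt(586)/586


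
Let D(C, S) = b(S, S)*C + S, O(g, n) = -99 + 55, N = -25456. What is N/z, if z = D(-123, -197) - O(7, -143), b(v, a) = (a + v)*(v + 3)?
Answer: 25456/9401781 ≈ 0.0027076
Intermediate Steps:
O(g, n) = -44
b(v, a) = (3 + v)*(a + v) (b(v, a) = (a + v)*(3 + v) = (3 + v)*(a + v))
D(C, S) = S + C*(2*S² + 6*S) (D(C, S) = (S² + 3*S + 3*S + S*S)*C + S = (S² + 3*S + 3*S + S²)*C + S = (2*S² + 6*S)*C + S = C*(2*S² + 6*S) + S = S + C*(2*S² + 6*S))
z = -9401781 (z = -197*(1 + 2*(-123)*(3 - 197)) - 1*(-44) = -197*(1 + 2*(-123)*(-194)) + 44 = -197*(1 + 47724) + 44 = -197*47725 + 44 = -9401825 + 44 = -9401781)
N/z = -25456/(-9401781) = -25456*(-1/9401781) = 25456/9401781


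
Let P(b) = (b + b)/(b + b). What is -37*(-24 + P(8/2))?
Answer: 851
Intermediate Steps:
P(b) = 1 (P(b) = (2*b)/((2*b)) = (2*b)*(1/(2*b)) = 1)
-37*(-24 + P(8/2)) = -37*(-24 + 1) = -37*(-23) = 851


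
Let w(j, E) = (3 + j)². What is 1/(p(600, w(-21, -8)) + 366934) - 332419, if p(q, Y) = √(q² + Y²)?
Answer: -22378462932878643/67320047690 - 3*√3229/33660023845 ≈ -3.3242e+5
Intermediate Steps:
p(q, Y) = √(Y² + q²)
1/(p(600, w(-21, -8)) + 366934) - 332419 = 1/(√(((3 - 21)²)² + 600²) + 366934) - 332419 = 1/(√(((-18)²)² + 360000) + 366934) - 332419 = 1/(√(324² + 360000) + 366934) - 332419 = 1/(√(104976 + 360000) + 366934) - 332419 = 1/(√464976 + 366934) - 332419 = 1/(12*√3229 + 366934) - 332419 = 1/(366934 + 12*√3229) - 332419 = -332419 + 1/(366934 + 12*√3229)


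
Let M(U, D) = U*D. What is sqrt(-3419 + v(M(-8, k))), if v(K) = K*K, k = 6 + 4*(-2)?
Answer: I*sqrt(3163) ≈ 56.241*I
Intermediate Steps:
k = -2 (k = 6 - 8 = -2)
M(U, D) = D*U
v(K) = K**2
sqrt(-3419 + v(M(-8, k))) = sqrt(-3419 + (-2*(-8))**2) = sqrt(-3419 + 16**2) = sqrt(-3419 + 256) = sqrt(-3163) = I*sqrt(3163)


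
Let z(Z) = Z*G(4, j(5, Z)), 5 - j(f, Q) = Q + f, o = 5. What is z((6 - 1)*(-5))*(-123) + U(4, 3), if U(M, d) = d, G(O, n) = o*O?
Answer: 61503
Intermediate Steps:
j(f, Q) = 5 - Q - f (j(f, Q) = 5 - (Q + f) = 5 + (-Q - f) = 5 - Q - f)
G(O, n) = 5*O
z(Z) = 20*Z (z(Z) = Z*(5*4) = Z*20 = 20*Z)
z((6 - 1)*(-5))*(-123) + U(4, 3) = (20*((6 - 1)*(-5)))*(-123) + 3 = (20*(5*(-5)))*(-123) + 3 = (20*(-25))*(-123) + 3 = -500*(-123) + 3 = 61500 + 3 = 61503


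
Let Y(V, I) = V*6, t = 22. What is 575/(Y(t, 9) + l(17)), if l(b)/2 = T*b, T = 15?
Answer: 575/642 ≈ 0.89564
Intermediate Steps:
l(b) = 30*b (l(b) = 2*(15*b) = 30*b)
Y(V, I) = 6*V
575/(Y(t, 9) + l(17)) = 575/(6*22 + 30*17) = 575/(132 + 510) = 575/642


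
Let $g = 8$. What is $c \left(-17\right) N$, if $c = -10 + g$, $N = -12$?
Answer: $-408$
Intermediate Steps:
$c = -2$ ($c = -10 + 8 = -2$)
$c \left(-17\right) N = \left(-2\right) \left(-17\right) \left(-12\right) = 34 \left(-12\right) = -408$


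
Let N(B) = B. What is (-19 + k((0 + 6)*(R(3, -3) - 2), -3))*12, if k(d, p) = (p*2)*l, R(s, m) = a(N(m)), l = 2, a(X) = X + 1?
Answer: -372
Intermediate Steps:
a(X) = 1 + X
R(s, m) = 1 + m
k(d, p) = 4*p (k(d, p) = (p*2)*2 = (2*p)*2 = 4*p)
(-19 + k((0 + 6)*(R(3, -3) - 2), -3))*12 = (-19 + 4*(-3))*12 = (-19 - 12)*12 = -31*12 = -372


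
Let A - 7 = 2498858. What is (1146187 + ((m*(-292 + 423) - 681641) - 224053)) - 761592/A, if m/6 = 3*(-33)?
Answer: 135504032581/832955 ≈ 1.6268e+5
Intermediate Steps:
m = -594 (m = 6*(3*(-33)) = 6*(-99) = -594)
A = 2498865 (A = 7 + 2498858 = 2498865)
(1146187 + ((m*(-292 + 423) - 681641) - 224053)) - 761592/A = (1146187 + ((-594*(-292 + 423) - 681641) - 224053)) - 761592/2498865 = (1146187 + ((-594*131 - 681641) - 224053)) - 761592*1/2498865 = (1146187 + ((-77814 - 681641) - 224053)) - 253864/832955 = (1146187 + (-759455 - 224053)) - 253864/832955 = (1146187 - 983508) - 253864/832955 = 162679 - 253864/832955 = 135504032581/832955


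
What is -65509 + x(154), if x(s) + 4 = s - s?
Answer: -65513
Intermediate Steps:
x(s) = -4 (x(s) = -4 + (s - s) = -4 + 0 = -4)
-65509 + x(154) = -65509 - 4 = -65513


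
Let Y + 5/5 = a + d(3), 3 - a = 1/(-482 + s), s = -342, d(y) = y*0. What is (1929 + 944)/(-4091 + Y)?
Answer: -2367352/3369335 ≈ -0.70262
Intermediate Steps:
d(y) = 0
a = 2473/824 (a = 3 - 1/(-482 - 342) = 3 - 1/(-824) = 3 - 1*(-1/824) = 3 + 1/824 = 2473/824 ≈ 3.0012)
Y = 1649/824 (Y = -1 + (2473/824 + 0) = -1 + 2473/824 = 1649/824 ≈ 2.0012)
(1929 + 944)/(-4091 + Y) = (1929 + 944)/(-4091 + 1649/824) = 2873/(-3369335/824) = 2873*(-824/3369335) = -2367352/3369335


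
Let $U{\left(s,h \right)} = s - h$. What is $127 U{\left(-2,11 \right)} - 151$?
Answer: $-1802$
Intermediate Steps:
$127 U{\left(-2,11 \right)} - 151 = 127 \left(-2 - 11\right) - 151 = 127 \left(-13\right) - 151 = -1651 - 151 = -1802$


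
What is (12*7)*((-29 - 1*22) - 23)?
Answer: -6216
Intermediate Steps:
(12*7)*((-29 - 1*22) - 23) = 84*((-29 - 22) - 23) = 84*(-51 - 23) = 84*(-74) = -6216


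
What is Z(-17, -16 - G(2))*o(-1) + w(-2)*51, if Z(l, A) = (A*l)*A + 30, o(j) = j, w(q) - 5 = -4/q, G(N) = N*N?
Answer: 7127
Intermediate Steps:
G(N) = N²
w(q) = 5 - 4/q
Z(l, A) = 30 + l*A² (Z(l, A) = l*A² + 30 = 30 + l*A²)
Z(-17, -16 - G(2))*o(-1) + w(-2)*51 = (30 - 17*(-16 - 1*2²)²)*(-1) + (5 - 4/(-2))*51 = (30 - 17*(-16 - 1*4)²)*(-1) + (5 - 4*(-½))*51 = (30 - 17*(-16 - 4)²)*(-1) + (5 + 2)*51 = (30 - 17*(-20)²)*(-1) + 7*51 = (30 - 17*400)*(-1) + 357 = (30 - 6800)*(-1) + 357 = -6770*(-1) + 357 = 6770 + 357 = 7127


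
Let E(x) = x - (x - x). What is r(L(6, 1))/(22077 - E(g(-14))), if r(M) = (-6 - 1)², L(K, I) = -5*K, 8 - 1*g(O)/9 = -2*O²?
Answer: 49/18477 ≈ 0.0026519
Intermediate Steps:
g(O) = 72 + 18*O² (g(O) = 72 - (-18)*O² = 72 + 18*O²)
r(M) = 49 (r(M) = (-7)² = 49)
E(x) = x (E(x) = x - 1*0 = x + 0 = x)
r(L(6, 1))/(22077 - E(g(-14))) = 49/(22077 - (72 + 18*(-14)²)) = 49/(22077 - (72 + 18*196)) = 49/(22077 - (72 + 3528)) = 49/(22077 - 1*3600) = 49/(22077 - 3600) = 49/18477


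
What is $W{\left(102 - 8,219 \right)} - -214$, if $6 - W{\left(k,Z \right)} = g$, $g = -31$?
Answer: $251$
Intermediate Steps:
$W{\left(k,Z \right)} = 37$ ($W{\left(k,Z \right)} = 6 - -31 = 6 + 31 = 37$)
$W{\left(102 - 8,219 \right)} - -214 = 37 - -214 = 37 + 214 = 251$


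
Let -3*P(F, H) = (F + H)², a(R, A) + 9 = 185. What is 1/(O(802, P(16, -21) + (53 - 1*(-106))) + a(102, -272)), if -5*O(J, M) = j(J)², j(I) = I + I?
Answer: -5/2571936 ≈ -1.9441e-6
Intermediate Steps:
j(I) = 2*I
a(R, A) = 176 (a(R, A) = -9 + 185 = 176)
P(F, H) = -(F + H)²/3
O(J, M) = -4*J²/5
1/(O(802, P(16, -21) + (53 - 1*(-106))) + a(102, -272)) = 1/(-⅘*802² + 176) = 1/(-⅘*643204 + 176) = 1/(-2572816/5 + 176) = 1/(-2571936/5) = -5/2571936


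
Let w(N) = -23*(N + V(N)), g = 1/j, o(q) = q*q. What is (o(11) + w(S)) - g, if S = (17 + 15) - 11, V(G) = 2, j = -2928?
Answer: -1194623/2928 ≈ -408.00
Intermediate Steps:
o(q) = q²
g = -1/2928 (g = 1/(-2928) = -1/2928 ≈ -0.00034153)
S = 21 (S = 32 - 11 = 21)
w(N) = -46 - 23*N (w(N) = -23*(N + 2) = -23*(2 + N) = -46 - 23*N)
(o(11) + w(S)) - g = (11² + (-46 - 23*21)) - 1*(-1/2928) = (121 + (-46 - 483)) + 1/2928 = (121 - 529) + 1/2928 = -408 + 1/2928 = -1194623/2928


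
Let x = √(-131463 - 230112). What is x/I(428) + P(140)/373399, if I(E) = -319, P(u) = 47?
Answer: 47/373399 - 15*I*√1607/319 ≈ 0.00012587 - 1.885*I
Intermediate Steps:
x = 15*I*√1607 (x = √(-361575) = 15*I*√1607 ≈ 601.31*I)
x/I(428) + P(140)/373399 = (15*I*√1607)/(-319) + 47/373399 = (15*I*√1607)*(-1/319) + 47*(1/373399) = -15*I*√1607/319 + 47/373399 = 47/373399 - 15*I*√1607/319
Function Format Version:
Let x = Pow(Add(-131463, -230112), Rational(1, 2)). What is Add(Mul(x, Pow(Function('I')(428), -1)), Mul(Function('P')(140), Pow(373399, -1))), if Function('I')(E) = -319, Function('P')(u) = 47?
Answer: Add(Rational(47, 373399), Mul(Rational(-15, 319), I, Pow(1607, Rational(1, 2)))) ≈ Add(0.00012587, Mul(-1.8850, I))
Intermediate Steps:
x = Mul(15, I, Pow(1607, Rational(1, 2))) (x = Pow(-361575, Rational(1, 2)) = Mul(15, I, Pow(1607, Rational(1, 2))) ≈ Mul(601.31, I))
Add(Mul(x, Pow(Function('I')(428), -1)), Mul(Function('P')(140), Pow(373399, -1))) = Add(Mul(Mul(15, I, Pow(1607, Rational(1, 2))), Pow(-319, -1)), Mul(47, Pow(373399, -1))) = Add(Mul(Mul(15, I, Pow(1607, Rational(1, 2))), Rational(-1, 319)), Mul(47, Rational(1, 373399))) = Add(Mul(Rational(-15, 319), I, Pow(1607, Rational(1, 2))), Rational(47, 373399)) = Add(Rational(47, 373399), Mul(Rational(-15, 319), I, Pow(1607, Rational(1, 2))))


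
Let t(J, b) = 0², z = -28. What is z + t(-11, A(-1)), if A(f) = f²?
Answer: -28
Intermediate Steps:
t(J, b) = 0
z + t(-11, A(-1)) = -28 + 0 = -28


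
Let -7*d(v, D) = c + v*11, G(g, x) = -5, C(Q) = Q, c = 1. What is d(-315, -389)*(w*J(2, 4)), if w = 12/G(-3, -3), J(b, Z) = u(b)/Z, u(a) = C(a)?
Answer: -20784/35 ≈ -593.83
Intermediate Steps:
u(a) = a
d(v, D) = -1/7 - 11*v/7 (d(v, D) = -(1 + v*11)/7 = -(1 + 11*v)/7 = -1/7 - 11*v/7)
J(b, Z) = b/Z
w = -12/5 (w = 12/(-5) = 12*(-1/5) = -12/5 ≈ -2.4000)
d(-315, -389)*(w*J(2, 4)) = (-1/7 - 11/7*(-315))*(-24/(5*4)) = (-1/7 + 495)*(-24/(5*4)) = 3464*(-12/5*1/2)/7 = (3464/7)*(-6/5) = -20784/35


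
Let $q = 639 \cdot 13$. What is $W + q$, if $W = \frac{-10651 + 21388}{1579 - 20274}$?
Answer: $\frac{155288628}{18695} \approx 8306.4$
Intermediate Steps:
$W = - \frac{10737}{18695}$ ($W = \frac{10737}{-18695} = 10737 \left(- \frac{1}{18695}\right) = - \frac{10737}{18695} \approx -0.57432$)
$q = 8307$
$W + q = - \frac{10737}{18695} + 8307 = \frac{155288628}{18695}$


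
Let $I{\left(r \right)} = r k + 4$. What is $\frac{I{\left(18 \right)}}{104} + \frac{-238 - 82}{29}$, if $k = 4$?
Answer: $- \frac{7769}{754} \approx -10.304$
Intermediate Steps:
$I{\left(r \right)} = 4 + 4 r$ ($I{\left(r \right)} = r 4 + 4 = 4 r + 4 = 4 + 4 r$)
$\frac{I{\left(18 \right)}}{104} + \frac{-238 - 82}{29} = \frac{4 + 4 \cdot 18}{104} + \frac{-238 - 82}{29} = \left(4 + 72\right) \frac{1}{104} - \frac{320}{29} = 76 \cdot \frac{1}{104} - \frac{320}{29} = \frac{19}{26} - \frac{320}{29} = - \frac{7769}{754}$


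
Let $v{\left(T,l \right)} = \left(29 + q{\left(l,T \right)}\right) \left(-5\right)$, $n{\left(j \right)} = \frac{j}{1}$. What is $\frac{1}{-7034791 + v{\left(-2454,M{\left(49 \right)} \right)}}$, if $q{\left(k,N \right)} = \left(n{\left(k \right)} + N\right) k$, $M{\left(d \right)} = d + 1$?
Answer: $- \frac{1}{6433936} \approx -1.5543 \cdot 10^{-7}$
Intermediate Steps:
$n{\left(j \right)} = j$ ($n{\left(j \right)} = j 1 = j$)
$M{\left(d \right)} = 1 + d$
$q{\left(k,N \right)} = k \left(N + k\right)$ ($q{\left(k,N \right)} = \left(k + N\right) k = \left(N + k\right) k = k \left(N + k\right)$)
$v{\left(T,l \right)} = -145 - 5 l \left(T + l\right)$ ($v{\left(T,l \right)} = \left(29 + l \left(T + l\right)\right) \left(-5\right) = -145 - 5 l \left(T + l\right)$)
$\frac{1}{-7034791 + v{\left(-2454,M{\left(49 \right)} \right)}} = \frac{1}{-7034791 - \left(145 + 5 \left(1 + 49\right) \left(-2454 + \left(1 + 49\right)\right)\right)} = \frac{1}{-7034791 - \left(145 + 250 \left(-2454 + 50\right)\right)} = \frac{1}{-7034791 - \left(145 + 250 \left(-2404\right)\right)} = \frac{1}{-7034791 + \left(-145 + 601000\right)} = \frac{1}{-7034791 + 600855} = \frac{1}{-6433936} = - \frac{1}{6433936}$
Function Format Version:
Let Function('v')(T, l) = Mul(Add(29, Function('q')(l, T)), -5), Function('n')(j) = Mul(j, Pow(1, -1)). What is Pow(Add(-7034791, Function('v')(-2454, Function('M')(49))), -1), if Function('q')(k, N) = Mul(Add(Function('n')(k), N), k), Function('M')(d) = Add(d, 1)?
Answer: Rational(-1, 6433936) ≈ -1.5543e-7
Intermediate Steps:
Function('n')(j) = j (Function('n')(j) = Mul(j, 1) = j)
Function('M')(d) = Add(1, d)
Function('q')(k, N) = Mul(k, Add(N, k)) (Function('q')(k, N) = Mul(Add(k, N), k) = Mul(Add(N, k), k) = Mul(k, Add(N, k)))
Function('v')(T, l) = Add(-145, Mul(-5, l, Add(T, l))) (Function('v')(T, l) = Mul(Add(29, Mul(l, Add(T, l))), -5) = Add(-145, Mul(-5, l, Add(T, l))))
Pow(Add(-7034791, Function('v')(-2454, Function('M')(49))), -1) = Pow(Add(-7034791, Add(-145, Mul(-5, Add(1, 49), Add(-2454, Add(1, 49))))), -1) = Pow(Add(-7034791, Add(-145, Mul(-5, 50, Add(-2454, 50)))), -1) = Pow(Add(-7034791, Add(-145, Mul(-5, 50, -2404))), -1) = Pow(Add(-7034791, Add(-145, 601000)), -1) = Pow(Add(-7034791, 600855), -1) = Pow(-6433936, -1) = Rational(-1, 6433936)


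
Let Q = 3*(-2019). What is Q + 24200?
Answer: 18143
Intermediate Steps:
Q = -6057
Q + 24200 = -6057 + 24200 = 18143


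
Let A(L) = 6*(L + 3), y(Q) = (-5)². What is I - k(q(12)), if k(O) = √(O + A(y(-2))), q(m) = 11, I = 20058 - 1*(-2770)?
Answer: 22828 - √179 ≈ 22815.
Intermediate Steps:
I = 22828 (I = 20058 + 2770 = 22828)
y(Q) = 25
A(L) = 18 + 6*L (A(L) = 6*(3 + L) = 18 + 6*L)
k(O) = √(168 + O) (k(O) = √(O + (18 + 6*25)) = √(O + (18 + 150)) = √(O + 168) = √(168 + O))
I - k(q(12)) = 22828 - √(168 + 11) = 22828 - √179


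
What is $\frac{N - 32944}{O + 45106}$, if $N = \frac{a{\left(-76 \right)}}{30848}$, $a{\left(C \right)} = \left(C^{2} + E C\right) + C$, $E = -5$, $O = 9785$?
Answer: $- \frac{5292971}{8819154} \approx -0.60017$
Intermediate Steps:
$a{\left(C \right)} = C^{2} - 4 C$ ($a{\left(C \right)} = \left(C^{2} - 5 C\right) + C = C^{2} - 4 C$)
$N = \frac{95}{482}$ ($N = \frac{\left(-76\right) \left(-4 - 76\right)}{30848} = \left(-76\right) \left(-80\right) \frac{1}{30848} = 6080 \cdot \frac{1}{30848} = \frac{95}{482} \approx 0.1971$)
$\frac{N - 32944}{O + 45106} = \frac{\frac{95}{482} - 32944}{9785 + 45106} = - \frac{15878913}{482 \cdot 54891} = \left(- \frac{15878913}{482}\right) \frac{1}{54891} = - \frac{5292971}{8819154}$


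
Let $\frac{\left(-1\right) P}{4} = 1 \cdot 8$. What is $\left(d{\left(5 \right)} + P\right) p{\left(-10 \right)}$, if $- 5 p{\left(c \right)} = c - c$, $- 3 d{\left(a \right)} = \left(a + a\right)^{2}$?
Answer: $0$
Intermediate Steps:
$P = -32$ ($P = - 4 \cdot 1 \cdot 8 = \left(-4\right) 8 = -32$)
$d{\left(a \right)} = - \frac{4 a^{2}}{3}$ ($d{\left(a \right)} = - \frac{\left(a + a\right)^{2}}{3} = - \frac{\left(2 a\right)^{2}}{3} = - \frac{4 a^{2}}{3}$)
$p{\left(c \right)} = 0$ ($p{\left(c \right)} = - \frac{c - c}{5} = \left(- \frac{1}{5}\right) 0 = 0$)
$\left(d{\left(5 \right)} + P\right) p{\left(-10 \right)} = \left(- \frac{4 \cdot 5^{2}}{3} - 32\right) 0 = \left(\left(- \frac{4}{3}\right) 25 - 32\right) 0 = \left(- \frac{100}{3} - 32\right) 0 = \left(- \frac{196}{3}\right) 0 = 0$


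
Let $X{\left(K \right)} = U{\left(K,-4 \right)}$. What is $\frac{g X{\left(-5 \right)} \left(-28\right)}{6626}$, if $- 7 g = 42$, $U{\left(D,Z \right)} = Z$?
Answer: $- \frac{336}{3313} \approx -0.10142$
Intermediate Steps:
$g = -6$ ($g = \left(- \frac{1}{7}\right) 42 = -6$)
$X{\left(K \right)} = -4$
$\frac{g X{\left(-5 \right)} \left(-28\right)}{6626} = \frac{\left(-6\right) \left(-4\right) \left(-28\right)}{6626} = 24 \left(-28\right) \frac{1}{6626} = \left(-672\right) \frac{1}{6626} = - \frac{336}{3313}$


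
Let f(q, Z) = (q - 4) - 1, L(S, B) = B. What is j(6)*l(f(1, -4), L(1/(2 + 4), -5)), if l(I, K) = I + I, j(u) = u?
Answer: -48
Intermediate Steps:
f(q, Z) = -5 + q (f(q, Z) = (-4 + q) - 1 = -5 + q)
l(I, K) = 2*I
j(6)*l(f(1, -4), L(1/(2 + 4), -5)) = 6*(2*(-5 + 1)) = 6*(2*(-4)) = 6*(-8) = -48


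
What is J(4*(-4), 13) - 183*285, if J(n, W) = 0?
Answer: -52155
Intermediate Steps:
J(4*(-4), 13) - 183*285 = 0 - 183*285 = 0 - 52155 = -52155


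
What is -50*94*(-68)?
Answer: 319600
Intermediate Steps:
-50*94*(-68) = -4700*(-68) = 319600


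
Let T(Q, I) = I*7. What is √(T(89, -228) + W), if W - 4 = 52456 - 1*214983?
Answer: I*√164119 ≈ 405.12*I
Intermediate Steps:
T(Q, I) = 7*I
W = -162523 (W = 4 + (52456 - 1*214983) = 4 + (52456 - 214983) = 4 - 162527 = -162523)
√(T(89, -228) + W) = √(7*(-228) - 162523) = √(-1596 - 162523) = √(-164119) = I*√164119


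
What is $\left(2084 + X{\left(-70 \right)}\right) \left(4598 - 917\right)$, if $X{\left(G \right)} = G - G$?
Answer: $7671204$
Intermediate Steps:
$X{\left(G \right)} = 0$
$\left(2084 + X{\left(-70 \right)}\right) \left(4598 - 917\right) = \left(2084 + 0\right) \left(4598 - 917\right) = 2084 \cdot 3681 = 7671204$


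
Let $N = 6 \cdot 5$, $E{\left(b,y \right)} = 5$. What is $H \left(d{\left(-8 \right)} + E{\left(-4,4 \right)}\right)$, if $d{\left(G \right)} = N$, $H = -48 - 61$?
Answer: $-3815$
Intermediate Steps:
$H = -109$ ($H = -48 - 61 = -109$)
$N = 30$
$d{\left(G \right)} = 30$
$H \left(d{\left(-8 \right)} + E{\left(-4,4 \right)}\right) = - 109 \left(30 + 5\right) = \left(-109\right) 35 = -3815$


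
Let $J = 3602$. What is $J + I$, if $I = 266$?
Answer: $3868$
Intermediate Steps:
$J + I = 3602 + 266 = 3868$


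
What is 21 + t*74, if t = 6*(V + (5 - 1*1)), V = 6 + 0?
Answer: 4461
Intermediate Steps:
V = 6
t = 60 (t = 6*(6 + (5 - 1*1)) = 6*(6 + (5 - 1)) = 6*(6 + 4) = 6*10 = 60)
21 + t*74 = 21 + 60*74 = 21 + 4440 = 4461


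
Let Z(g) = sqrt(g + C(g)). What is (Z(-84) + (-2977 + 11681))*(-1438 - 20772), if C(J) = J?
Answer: -193315840 - 44420*I*sqrt(42) ≈ -1.9332e+8 - 2.8787e+5*I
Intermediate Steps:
Z(g) = sqrt(2)*sqrt(g) (Z(g) = sqrt(g + g) = sqrt(2*g) = sqrt(2)*sqrt(g))
(Z(-84) + (-2977 + 11681))*(-1438 - 20772) = (sqrt(2)*sqrt(-84) + (-2977 + 11681))*(-1438 - 20772) = (sqrt(2)*(2*I*sqrt(21)) + 8704)*(-22210) = (2*I*sqrt(42) + 8704)*(-22210) = (8704 + 2*I*sqrt(42))*(-22210) = -193315840 - 44420*I*sqrt(42)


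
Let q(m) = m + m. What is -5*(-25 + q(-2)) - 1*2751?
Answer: -2606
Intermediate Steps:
q(m) = 2*m
-5*(-25 + q(-2)) - 1*2751 = -5*(-25 + 2*(-2)) - 1*2751 = -5*(-25 - 4) - 2751 = -5*(-29) - 2751 = 145 - 2751 = -2606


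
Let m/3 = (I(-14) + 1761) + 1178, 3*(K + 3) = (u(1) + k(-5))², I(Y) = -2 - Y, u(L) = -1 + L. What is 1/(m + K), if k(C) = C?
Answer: 3/26575 ≈ 0.00011289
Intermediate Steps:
K = 16/3 (K = -3 + ((-1 + 1) - 5)²/3 = -3 + (0 - 5)²/3 = -3 + (⅓)*(-5)² = -3 + (⅓)*25 = -3 + 25/3 = 16/3 ≈ 5.3333)
m = 8853 (m = 3*(((-2 - 1*(-14)) + 1761) + 1178) = 3*(((-2 + 14) + 1761) + 1178) = 3*((12 + 1761) + 1178) = 3*(1773 + 1178) = 3*2951 = 8853)
1/(m + K) = 1/(8853 + 16/3) = 1/(26575/3) = 3/26575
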